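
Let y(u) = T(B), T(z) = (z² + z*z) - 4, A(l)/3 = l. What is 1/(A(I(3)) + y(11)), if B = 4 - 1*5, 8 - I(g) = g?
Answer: 1/13 ≈ 0.076923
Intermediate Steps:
I(g) = 8 - g
A(l) = 3*l
B = -1 (B = 4 - 5 = -1)
T(z) = -4 + 2*z² (T(z) = (z² + z²) - 4 = 2*z² - 4 = -4 + 2*z²)
y(u) = -2 (y(u) = -4 + 2*(-1)² = -4 + 2*1 = -4 + 2 = -2)
1/(A(I(3)) + y(11)) = 1/(3*(8 - 1*3) - 2) = 1/(3*(8 - 3) - 2) = 1/(3*5 - 2) = 1/(15 - 2) = 1/13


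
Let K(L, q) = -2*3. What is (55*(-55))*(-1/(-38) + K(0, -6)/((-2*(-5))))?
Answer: 65945/38 ≈ 1735.4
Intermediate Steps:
K(L, q) = -6
(55*(-55))*(-1/(-38) + K(0, -6)/((-2*(-5)))) = (55*(-55))*(-1/(-38) - 6/((-2*(-5)))) = -3025*(-1*(-1/38) - 6/10) = -3025*(1/38 - 6*⅒) = -3025*(1/38 - ⅗) = -3025*(-109/190) = 65945/38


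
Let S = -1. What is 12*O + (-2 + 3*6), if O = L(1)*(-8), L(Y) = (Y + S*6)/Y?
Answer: 496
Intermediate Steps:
L(Y) = (-6 + Y)/Y (L(Y) = (Y - 1*6)/Y = (Y - 6)/Y = (-6 + Y)/Y)
O = 40 (O = ((-6 + 1)/1)*(-8) = (1*(-5))*(-8) = -5*(-8) = 40)
12*O + (-2 + 3*6) = 12*40 + (-2 + 3*6) = 480 + (-2 + 18) = 480 + 16 = 496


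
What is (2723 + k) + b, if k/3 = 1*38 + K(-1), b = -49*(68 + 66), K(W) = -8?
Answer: -3753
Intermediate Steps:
b = -6566 (b = -49*134 = -6566)
k = 90 (k = 3*(1*38 - 8) = 3*(38 - 8) = 3*30 = 90)
(2723 + k) + b = (2723 + 90) - 6566 = 2813 - 6566 = -3753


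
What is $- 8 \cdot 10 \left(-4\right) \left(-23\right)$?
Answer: $-7360$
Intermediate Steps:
$- 8 \cdot 10 \left(-4\right) \left(-23\right) = \left(-8\right) \left(-40\right) \left(-23\right) = 320 \left(-23\right) = -7360$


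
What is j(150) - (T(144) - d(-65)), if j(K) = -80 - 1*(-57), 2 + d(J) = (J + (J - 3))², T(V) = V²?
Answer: -3072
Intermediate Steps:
d(J) = -2 + (-3 + 2*J)² (d(J) = -2 + (J + (J - 3))² = -2 + (J + (-3 + J))² = -2 + (-3 + 2*J)²)
j(K) = -23 (j(K) = -80 + 57 = -23)
j(150) - (T(144) - d(-65)) = -23 - (144² - (-2 + (-3 + 2*(-65))²)) = -23 - (20736 - (-2 + (-3 - 130)²)) = -23 - (20736 - (-2 + (-133)²)) = -23 - (20736 - (-2 + 17689)) = -23 - (20736 - 1*17687) = -23 - (20736 - 17687) = -23 - 1*3049 = -23 - 3049 = -3072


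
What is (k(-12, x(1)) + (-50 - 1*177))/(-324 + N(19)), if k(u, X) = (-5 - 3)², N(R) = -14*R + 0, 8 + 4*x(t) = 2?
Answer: 163/590 ≈ 0.27627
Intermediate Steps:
x(t) = -3/2 (x(t) = -2 + (¼)*2 = -2 + ½ = -3/2)
N(R) = -14*R
k(u, X) = 64 (k(u, X) = (-8)² = 64)
(k(-12, x(1)) + (-50 - 1*177))/(-324 + N(19)) = (64 + (-50 - 1*177))/(-324 - 14*19) = (64 + (-50 - 177))/(-324 - 266) = (64 - 227)/(-590) = -163*(-1/590) = 163/590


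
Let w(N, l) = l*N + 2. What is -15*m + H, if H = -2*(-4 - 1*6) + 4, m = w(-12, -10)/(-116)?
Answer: 2307/58 ≈ 39.776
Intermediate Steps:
w(N, l) = 2 + N*l (w(N, l) = N*l + 2 = 2 + N*l)
m = -61/58 (m = (2 - 12*(-10))/(-116) = (2 + 120)*(-1/116) = 122*(-1/116) = -61/58 ≈ -1.0517)
H = 24 (H = -2*(-4 - 6) + 4 = -2*(-10) + 4 = 20 + 4 = 24)
-15*m + H = -15*(-61/58) + 24 = 915/58 + 24 = 2307/58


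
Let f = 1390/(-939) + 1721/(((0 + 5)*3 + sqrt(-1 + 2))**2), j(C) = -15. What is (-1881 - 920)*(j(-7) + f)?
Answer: 6569972381/240384 ≈ 27331.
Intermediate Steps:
f = 1260179/240384 (f = 1390*(-1/939) + 1721/((5*3 + sqrt(1))**2) = -1390/939 + 1721/((15 + 1)**2) = -1390/939 + 1721/(16**2) = -1390/939 + 1721/256 = 1260179/240384 ≈ 5.2424)
(-1881 - 920)*(j(-7) + f) = (-1881 - 920)*(-15 + 1260179/240384) = -2801*(-2345581/240384) = 6569972381/240384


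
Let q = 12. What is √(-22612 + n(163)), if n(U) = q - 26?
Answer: 3*I*√2514 ≈ 150.42*I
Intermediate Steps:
n(U) = -14 (n(U) = 12 - 26 = -14)
√(-22612 + n(163)) = √(-22612 - 14) = √(-22626) = 3*I*√2514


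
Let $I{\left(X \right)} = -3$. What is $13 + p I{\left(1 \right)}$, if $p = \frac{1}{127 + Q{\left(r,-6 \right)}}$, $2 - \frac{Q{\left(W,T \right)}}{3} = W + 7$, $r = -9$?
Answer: $\frac{1804}{139} \approx 12.978$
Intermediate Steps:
$Q{\left(W,T \right)} = -15 - 3 W$ ($Q{\left(W,T \right)} = 6 - 3 \left(W + 7\right) = 6 - 3 \left(7 + W\right) = 6 - \left(21 + 3 W\right) = -15 - 3 W$)
$p = \frac{1}{139}$ ($p = \frac{1}{127 - -12} = \frac{1}{127 + \left(-15 + 27\right)} = \frac{1}{127 + 12} = \frac{1}{139} \approx 0.0071942$)
$13 + p I{\left(1 \right)} = 13 + \frac{1}{139} \left(-3\right) = 13 - \frac{3}{139} = \frac{1804}{139}$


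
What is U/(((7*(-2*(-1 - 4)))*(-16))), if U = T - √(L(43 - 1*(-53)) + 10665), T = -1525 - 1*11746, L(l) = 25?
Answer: 13271/1120 + √10690/1120 ≈ 11.941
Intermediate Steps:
T = -13271 (T = -1525 - 11746 = -13271)
U = -13271 - √10690 (U = -13271 - √(25 + 10665) = -13271 - √10690 ≈ -13374.)
U/(((7*(-2*(-1 - 4)))*(-16))) = (-13271 - √10690)/(((7*(-2*(-1 - 4)))*(-16))) = (-13271 - √10690)/(((7*(-2*(-5)))*(-16))) = (-13271 - √10690)/(((7*10)*(-16))) = (-13271 - √10690)/((70*(-16))) = (-13271 - √10690)/(-1120) = (-13271 - √10690)*(-1/1120) = 13271/1120 + √10690/1120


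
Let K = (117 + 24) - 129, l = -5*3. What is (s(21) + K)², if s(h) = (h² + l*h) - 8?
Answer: 16900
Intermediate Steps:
l = -15
K = 12 (K = 141 - 129 = 12)
s(h) = -8 + h² - 15*h (s(h) = (h² - 15*h) - 8 = -8 + h² - 15*h)
(s(21) + K)² = ((-8 + 21² - 15*21) + 12)² = ((-8 + 441 - 315) + 12)² = (118 + 12)² = 130² = 16900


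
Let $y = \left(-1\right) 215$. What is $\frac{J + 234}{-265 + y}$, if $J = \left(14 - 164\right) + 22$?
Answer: $- \frac{53}{240} \approx -0.22083$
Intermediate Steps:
$y = -215$
$J = -128$ ($J = -150 + 22 = -128$)
$\frac{J + 234}{-265 + y} = \frac{-128 + 234}{-265 - 215} = \frac{106}{-480} = 106 \left(- \frac{1}{480}\right) = - \frac{53}{240}$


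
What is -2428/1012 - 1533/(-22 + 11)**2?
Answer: -41936/2783 ≈ -15.069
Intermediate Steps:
-2428/1012 - 1533/(-22 + 11)**2 = -2428*1/1012 - 1533/((-11)**2) = -607/253 - 1533/121 = -41936/2783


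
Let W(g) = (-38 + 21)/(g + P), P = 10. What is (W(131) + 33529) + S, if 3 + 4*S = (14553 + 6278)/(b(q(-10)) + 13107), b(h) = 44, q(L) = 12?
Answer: 124343285893/3708582 ≈ 33529.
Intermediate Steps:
S = -9311/26302 (S = -3/4 + ((14553 + 6278)/(44 + 13107))/4 = -3/4 + (20831/13151)/4 = -3/4 + (20831*(1/13151))/4 = -3/4 + (1/4)*(20831/13151) = -3/4 + 20831/52604 = -9311/26302 ≈ -0.35400)
W(g) = -17/(10 + g) (W(g) = (-38 + 21)/(g + 10) = -17/(10 + g))
(W(131) + 33529) + S = (-17/(10 + 131) + 33529) - 9311/26302 = (-17/141 + 33529) - 9311/26302 = 4727572/141 - 9311/26302 = 124343285893/3708582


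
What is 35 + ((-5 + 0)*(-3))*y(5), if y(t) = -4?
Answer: -25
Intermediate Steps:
35 + ((-5 + 0)*(-3))*y(5) = 35 + ((-5 + 0)*(-3))*(-4) = 35 - 5*(-3)*(-4) = 35 + 15*(-4) = 35 - 60 = -25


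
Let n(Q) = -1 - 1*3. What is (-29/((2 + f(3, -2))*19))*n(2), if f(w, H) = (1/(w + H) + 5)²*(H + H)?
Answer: -58/1349 ≈ -0.042995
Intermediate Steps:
n(Q) = -4 (n(Q) = -1 - 3 = -4)
f(w, H) = 2*H*(5 + 1/(H + w))² (f(w, H) = (1/(H + w) + 5)²*(2*H) = (5 + 1/(H + w))²*(2*H) = 2*H*(5 + 1/(H + w))²)
(-29/((2 + f(3, -2))*19))*n(2) = -29/((2 + 2*(-2)*(1 + 5*(-2) + 5*3)²/(-2 + 3)²)*19)*(-4) = -29/((2 + 2*(-2)*(1 - 10 + 15)²/1²)*19)*(-4) = -29/((2 + 2*(-2)*1*6²)*19)*(-4) = -29/((2 + 2*(-2)*1*36)*19)*(-4) = -29/((2 - 144)*19)*(-4) = -29/((-142)*19)*(-4) = -(-29)/(142*19)*(-4) = -29*(-1/2698)*(-4) = (29/2698)*(-4) = -58/1349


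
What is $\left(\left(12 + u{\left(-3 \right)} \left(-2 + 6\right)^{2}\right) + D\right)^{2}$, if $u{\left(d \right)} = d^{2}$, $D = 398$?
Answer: $306916$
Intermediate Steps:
$\left(\left(12 + u{\left(-3 \right)} \left(-2 + 6\right)^{2}\right) + D\right)^{2} = \left(\left(12 + \left(-3\right)^{2} \left(-2 + 6\right)^{2}\right) + 398\right)^{2} = \left(\left(12 + 9 \cdot 4^{2}\right) + 398\right)^{2} = \left(\left(12 + 9 \cdot 16\right) + 398\right)^{2} = \left(\left(12 + 144\right) + 398\right)^{2} = \left(156 + 398\right)^{2} = 554^{2} = 306916$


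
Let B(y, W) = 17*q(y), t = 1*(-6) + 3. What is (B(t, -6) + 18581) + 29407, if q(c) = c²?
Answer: 48141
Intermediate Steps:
t = -3 (t = -6 + 3 = -3)
B(y, W) = 17*y²
(B(t, -6) + 18581) + 29407 = (17*(-3)² + 18581) + 29407 = (17*9 + 18581) + 29407 = (153 + 18581) + 29407 = 18734 + 29407 = 48141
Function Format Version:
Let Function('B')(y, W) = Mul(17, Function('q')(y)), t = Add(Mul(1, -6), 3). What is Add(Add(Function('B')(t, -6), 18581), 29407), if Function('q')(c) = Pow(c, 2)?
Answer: 48141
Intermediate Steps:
t = -3 (t = Add(-6, 3) = -3)
Function('B')(y, W) = Mul(17, Pow(y, 2))
Add(Add(Function('B')(t, -6), 18581), 29407) = Add(Add(Mul(17, Pow(-3, 2)), 18581), 29407) = Add(Add(Mul(17, 9), 18581), 29407) = Add(Add(153, 18581), 29407) = Add(18734, 29407) = 48141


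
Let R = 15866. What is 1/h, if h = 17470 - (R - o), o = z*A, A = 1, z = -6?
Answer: 1/1598 ≈ 0.00062578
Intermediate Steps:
o = -6 (o = -6*1 = -6)
h = 1598 (h = 17470 - (15866 - 1*(-6)) = 17470 - (15866 + 6) = 17470 - 1*15872 = 17470 - 15872 = 1598)
1/h = 1/1598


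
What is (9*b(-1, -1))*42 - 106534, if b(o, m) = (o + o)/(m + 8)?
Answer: -106642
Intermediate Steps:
b(o, m) = 2*o/(8 + m) (b(o, m) = (2*o)/(8 + m) = 2*o/(8 + m))
(9*b(-1, -1))*42 - 106534 = (9*(2*(-1)/(8 - 1)))*42 - 106534 = (9*(2*(-1)/7))*42 - 106534 = (9*(2*(-1)*(⅐)))*42 - 106534 = (9*(-2/7))*42 - 106534 = -18/7*42 - 106534 = -108 - 106534 = -106642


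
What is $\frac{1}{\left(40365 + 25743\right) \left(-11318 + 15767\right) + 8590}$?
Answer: $\frac{1}{294123082} \approx 3.3999 \cdot 10^{-9}$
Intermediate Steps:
$\frac{1}{\left(40365 + 25743\right) \left(-11318 + 15767\right) + 8590} = \frac{1}{66108 \cdot 4449 + 8590} = \frac{1}{294114492 + 8590} = \frac{1}{294123082}$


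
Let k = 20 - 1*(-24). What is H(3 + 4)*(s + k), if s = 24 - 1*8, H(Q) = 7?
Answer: 420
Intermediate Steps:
s = 16 (s = 24 - 8 = 16)
k = 44 (k = 20 + 24 = 44)
H(3 + 4)*(s + k) = 7*(16 + 44) = 7*60 = 420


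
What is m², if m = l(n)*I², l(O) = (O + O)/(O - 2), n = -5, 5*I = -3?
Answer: 324/1225 ≈ 0.26449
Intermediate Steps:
I = -⅗ (I = (⅕)*(-3) = -⅗ ≈ -0.60000)
l(O) = 2*O/(-2 + O) (l(O) = (2*O)/(-2 + O) = 2*O/(-2 + O))
m = 18/35 (m = (2*(-5)/(-2 - 5))*(-⅗)² = (2*(-5)/(-7))*(9/25) = (2*(-5)*(-⅐))*(9/25) = (10/7)*(9/25) = 18/35 ≈ 0.51429)
m² = (18/35)² = 324/1225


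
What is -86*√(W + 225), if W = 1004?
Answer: -86*√1229 ≈ -3014.9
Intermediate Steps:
-86*√(W + 225) = -86*√(1004 + 225) = -86*√1229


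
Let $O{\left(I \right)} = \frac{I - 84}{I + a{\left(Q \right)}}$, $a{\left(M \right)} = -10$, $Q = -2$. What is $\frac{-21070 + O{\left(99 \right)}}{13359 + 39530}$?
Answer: $- \frac{1875215}{4707121} \approx -0.39838$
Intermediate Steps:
$O{\left(I \right)} = \frac{-84 + I}{-10 + I}$ ($O{\left(I \right)} = \frac{I - 84}{I - 10} = \frac{-84 + I}{-10 + I}$)
$\frac{-21070 + O{\left(99 \right)}}{13359 + 39530} = \frac{-21070 + \frac{-84 + 99}{-10 + 99}}{13359 + 39530} = \frac{-21070 + \frac{1}{89} \cdot 15}{52889} = \left(-21070 + \frac{1}{89} \cdot 15\right) \frac{1}{52889} = \left(-21070 + \frac{15}{89}\right) \frac{1}{52889} = \left(- \frac{1875215}{89}\right) \frac{1}{52889} = - \frac{1875215}{4707121}$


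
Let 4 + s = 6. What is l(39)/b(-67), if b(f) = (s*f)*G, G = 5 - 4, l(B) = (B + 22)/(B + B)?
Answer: -61/10452 ≈ -0.0058362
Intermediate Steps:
s = 2 (s = -4 + 6 = 2)
l(B) = (22 + B)/(2*B) (l(B) = (22 + B)/((2*B)) = (22 + B)*(1/(2*B)) = (22 + B)/(2*B))
G = 1
b(f) = 2*f (b(f) = (2*f)*1 = 2*f)
l(39)/b(-67) = ((½)*(22 + 39)/39)/((2*(-67))) = ((½)*(1/39)*61)/(-134) = (61/78)*(-1/134) = -61/10452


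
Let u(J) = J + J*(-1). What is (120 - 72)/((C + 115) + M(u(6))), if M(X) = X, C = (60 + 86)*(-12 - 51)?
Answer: -48/9083 ≈ -0.0052846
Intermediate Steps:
C = -9198 (C = 146*(-63) = -9198)
u(J) = 0 (u(J) = J - J = 0)
(120 - 72)/((C + 115) + M(u(6))) = (120 - 72)/((-9198 + 115) + 0) = 48/(-9083 + 0) = 48/(-9083) = 48*(-1/9083) = -48/9083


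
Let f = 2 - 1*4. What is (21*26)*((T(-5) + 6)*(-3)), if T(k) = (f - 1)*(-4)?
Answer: -29484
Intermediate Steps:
f = -2 (f = 2 - 4 = -2)
T(k) = 12 (T(k) = (-2 - 1)*(-4) = -3*(-4) = 12)
(21*26)*((T(-5) + 6)*(-3)) = (21*26)*((12 + 6)*(-3)) = 546*(18*(-3)) = 546*(-54) = -29484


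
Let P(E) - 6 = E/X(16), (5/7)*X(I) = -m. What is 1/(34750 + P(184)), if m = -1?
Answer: 7/244212 ≈ 2.8664e-5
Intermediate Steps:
X(I) = 7/5 (X(I) = 7*(-1*(-1))/5 = (7/5)*1 = 7/5)
P(E) = 6 + 5*E/7 (P(E) = 6 + E/(7/5) = 6 + E*(5/7) = 6 + 5*E/7)
1/(34750 + P(184)) = 1/(34750 + (6 + (5/7)*184)) = 1/(34750 + (6 + 920/7)) = 1/(34750 + 962/7) = 1/(244212/7) = 7/244212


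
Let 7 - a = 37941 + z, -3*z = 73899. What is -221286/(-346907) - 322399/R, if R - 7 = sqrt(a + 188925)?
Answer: 821749578701/60908196525 - 644798*sqrt(43906)/175575 ≈ -756.03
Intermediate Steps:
z = -24633 (z = -1/3*73899 = -24633)
a = -13301 (a = 7 - (37941 - 24633) = 7 - 1*13308 = 7 - 13308 = -13301)
R = 7 + 2*sqrt(43906) (R = 7 + sqrt(-13301 + 188925) = 7 + sqrt(175624) = 7 + 2*sqrt(43906) ≈ 426.08)
-221286/(-346907) - 322399/R = -221286/(-346907) - 322399/(7 + 2*sqrt(43906)) = -221286*(-1/346907) - 322399/(7 + 2*sqrt(43906)) = 221286/346907 - 322399/(7 + 2*sqrt(43906))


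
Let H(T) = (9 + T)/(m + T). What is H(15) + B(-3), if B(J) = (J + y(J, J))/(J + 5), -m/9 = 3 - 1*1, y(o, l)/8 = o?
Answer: -43/2 ≈ -21.500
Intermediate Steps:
y(o, l) = 8*o
m = -18 (m = -9*(3 - 1*1) = -9*(3 - 1) = -9*2 = -18)
B(J) = 9*J/(5 + J) (B(J) = (J + 8*J)/(J + 5) = (9*J)/(5 + J) = 9*J/(5 + J))
H(T) = (9 + T)/(-18 + T)
H(15) + B(-3) = (9 + 15)/(-18 + 15) + 9*(-3)/(5 - 3) = 24/(-3) + 9*(-3)/2 = -⅓*24 + 9*(-3)*(½) = -8 - 27/2 = -43/2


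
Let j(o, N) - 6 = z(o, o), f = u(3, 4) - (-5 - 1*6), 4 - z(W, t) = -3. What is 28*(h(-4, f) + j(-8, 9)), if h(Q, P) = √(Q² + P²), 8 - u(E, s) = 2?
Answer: 364 + 28*√305 ≈ 853.00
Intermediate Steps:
u(E, s) = 6 (u(E, s) = 8 - 1*2 = 8 - 2 = 6)
z(W, t) = 7 (z(W, t) = 4 - 1*(-3) = 4 + 3 = 7)
f = 17 (f = 6 - (-5 - 1*6) = 6 - (-5 - 6) = 6 - 1*(-11) = 6 + 11 = 17)
j(o, N) = 13 (j(o, N) = 6 + 7 = 13)
h(Q, P) = √(P² + Q²)
28*(h(-4, f) + j(-8, 9)) = 28*(√(17² + (-4)²) + 13) = 28*(√(289 + 16) + 13) = 28*(√305 + 13) = 28*(13 + √305) = 364 + 28*√305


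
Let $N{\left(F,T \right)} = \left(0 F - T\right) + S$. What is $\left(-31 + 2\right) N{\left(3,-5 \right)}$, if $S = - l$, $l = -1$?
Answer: $-174$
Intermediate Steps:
$S = 1$ ($S = \left(-1\right) \left(-1\right) = 1$)
$N{\left(F,T \right)} = 1 - T$ ($N{\left(F,T \right)} = \left(0 F - T\right) + 1 = \left(0 - T\right) + 1 = - T + 1 = 1 - T$)
$\left(-31 + 2\right) N{\left(3,-5 \right)} = \left(-31 + 2\right) \left(1 - -5\right) = - 29 \left(1 + 5\right) = \left(-29\right) 6 = -174$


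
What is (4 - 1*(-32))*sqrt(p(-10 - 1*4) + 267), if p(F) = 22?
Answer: 612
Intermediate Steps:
(4 - 1*(-32))*sqrt(p(-10 - 1*4) + 267) = (4 - 1*(-32))*sqrt(22 + 267) = (4 + 32)*sqrt(289) = 36*17 = 612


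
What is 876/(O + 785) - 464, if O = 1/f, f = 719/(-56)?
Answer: -261232732/564359 ≈ -462.88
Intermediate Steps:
f = -719/56 (f = 719*(-1/56) = -719/56 ≈ -12.839)
O = -56/719 (O = 1/(-719/56) = -56/719 ≈ -0.077886)
876/(O + 785) - 464 = 876/(-56/719 + 785) - 464 = 876/(564359/719) - 464 = 876*(719/564359) - 464 = 629844/564359 - 464 = -261232732/564359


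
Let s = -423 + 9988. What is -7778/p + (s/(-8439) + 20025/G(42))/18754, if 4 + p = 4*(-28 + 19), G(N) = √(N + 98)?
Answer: 307746208517/1582650060 + 4005*√35/262556 ≈ 194.54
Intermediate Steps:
s = 9565
G(N) = √(98 + N)
p = -40 (p = -4 + 4*(-28 + 19) = -4 + 4*(-9) = -4 - 36 = -40)
-7778/p + (s/(-8439) + 20025/G(42))/18754 = -7778/(-40) + (9565/(-8439) + 20025/(√(98 + 42)))/18754 = -7778*(-1/40) + (9565*(-1/8439) + 20025/(√140))*(1/18754) = 3889/20 + (-9565/8439 + 20025/((2*√35)))*(1/18754) = 3889/20 + (-9565/8439 + 20025*(√35/70))*(1/18754) = 3889/20 + (-9565/8439 + 4005*√35/14)*(1/18754) = 3889/20 + (-9565/158265006 + 4005*√35/262556) = 307746208517/1582650060 + 4005*√35/262556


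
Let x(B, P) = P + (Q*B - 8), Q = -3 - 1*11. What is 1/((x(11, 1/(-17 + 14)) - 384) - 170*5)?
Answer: -3/4189 ≈ -0.00071616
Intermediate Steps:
Q = -14 (Q = -3 - 11 = -14)
x(B, P) = -8 + P - 14*B (x(B, P) = P + (-14*B - 8) = P + (-8 - 14*B) = -8 + P - 14*B)
1/((x(11, 1/(-17 + 14)) - 384) - 170*5) = 1/(((-8 + 1/(-17 + 14) - 14*11) - 384) - 170*5) = 1/(((-8 + 1/(-3) - 154) - 384) - 34*25) = 1/(((-8 - 1/3 - 154) - 384) - 850) = 1/((-487/3 - 384) - 850) = 1/(-1639/3 - 850) = 1/(-4189/3) = -3/4189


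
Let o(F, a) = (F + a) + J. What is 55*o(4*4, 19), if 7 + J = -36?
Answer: -440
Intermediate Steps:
J = -43 (J = -7 - 36 = -43)
o(F, a) = -43 + F + a (o(F, a) = (F + a) - 43 = -43 + F + a)
55*o(4*4, 19) = 55*(-43 + 4*4 + 19) = 55*(-43 + 16 + 19) = 55*(-8) = -440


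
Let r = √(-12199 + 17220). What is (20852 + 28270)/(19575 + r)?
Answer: 480781575/191587802 - 24561*√5021/191587802 ≈ 2.5004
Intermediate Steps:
r = √5021 ≈ 70.859
(20852 + 28270)/(19575 + r) = (20852 + 28270)/(19575 + √5021) = 49122/(19575 + √5021)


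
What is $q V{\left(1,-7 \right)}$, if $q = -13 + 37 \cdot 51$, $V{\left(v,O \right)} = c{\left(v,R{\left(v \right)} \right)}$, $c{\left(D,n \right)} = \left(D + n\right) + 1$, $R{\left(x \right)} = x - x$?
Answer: $3748$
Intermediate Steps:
$R{\left(x \right)} = 0$
$c{\left(D,n \right)} = 1 + D + n$
$V{\left(v,O \right)} = 1 + v$ ($V{\left(v,O \right)} = 1 + v + 0 = 1 + v$)
$q = 1874$ ($q = -13 + 1887 = 1874$)
$q V{\left(1,-7 \right)} = 1874 \left(1 + 1\right) = 1874 \cdot 2 = 3748$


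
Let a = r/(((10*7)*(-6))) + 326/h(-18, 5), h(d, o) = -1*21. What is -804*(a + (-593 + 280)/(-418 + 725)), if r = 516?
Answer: 153531304/10745 ≈ 14289.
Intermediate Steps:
h(d, o) = -21
a = -1759/105 (a = 516/(((10*7)*(-6))) + 326/(-21) = 516/((70*(-6))) + 326*(-1/21) = 516/(-420) - 326/21 = 516*(-1/420) - 326/21 = -43/35 - 326/21 = -1759/105 ≈ -16.752)
-804*(a + (-593 + 280)/(-418 + 725)) = -804*(-1759/105 + (-593 + 280)/(-418 + 725)) = -804*(-1759/105 - 313/307) = -804*(-572878/32235) = 153531304/10745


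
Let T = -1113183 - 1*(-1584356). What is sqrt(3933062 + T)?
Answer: sqrt(4404235) ≈ 2098.6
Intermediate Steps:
T = 471173 (T = -1113183 + 1584356 = 471173)
sqrt(3933062 + T) = sqrt(3933062 + 471173) = sqrt(4404235)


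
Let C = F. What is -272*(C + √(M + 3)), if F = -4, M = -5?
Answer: 1088 - 272*I*√2 ≈ 1088.0 - 384.67*I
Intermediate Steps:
C = -4
-272*(C + √(M + 3)) = -272*(-4 + √(-5 + 3)) = -272*(-4 + √(-2)) = -272*(-4 + I*√2) = 1088 - 272*I*√2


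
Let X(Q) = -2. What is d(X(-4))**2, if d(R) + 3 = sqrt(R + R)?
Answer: 5 - 12*I ≈ 5.0 - 12.0*I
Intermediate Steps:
d(R) = -3 + sqrt(2)*sqrt(R) (d(R) = -3 + sqrt(R + R) = -3 + sqrt(2*R) = -3 + sqrt(2)*sqrt(R))
d(X(-4))**2 = (-3 + sqrt(2)*sqrt(-2))**2 = (-3 + sqrt(2)*(I*sqrt(2)))**2 = (-3 + 2*I)**2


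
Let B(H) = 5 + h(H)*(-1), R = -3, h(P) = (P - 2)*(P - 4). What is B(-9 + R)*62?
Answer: -13578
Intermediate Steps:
h(P) = (-4 + P)*(-2 + P) (h(P) = (-2 + P)*(-4 + P) = (-4 + P)*(-2 + P))
B(H) = -3 - H**2 + 6*H (B(H) = 5 + (8 + H**2 - 6*H)*(-1) = 5 + (-8 - H**2 + 6*H) = -3 - H**2 + 6*H)
B(-9 + R)*62 = (-3 - (-9 - 3)**2 + 6*(-9 - 3))*62 = (-3 - 1*(-12)**2 + 6*(-12))*62 = (-3 - 1*144 - 72)*62 = (-3 - 144 - 72)*62 = -219*62 = -13578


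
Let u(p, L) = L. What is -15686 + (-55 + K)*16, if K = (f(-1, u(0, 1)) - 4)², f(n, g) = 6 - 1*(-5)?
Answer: -15782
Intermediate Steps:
f(n, g) = 11 (f(n, g) = 6 + 5 = 11)
K = 49 (K = (11 - 4)² = 7² = 49)
-15686 + (-55 + K)*16 = -15686 + (-55 + 49)*16 = -15686 - 6*16 = -15686 - 96 = -15782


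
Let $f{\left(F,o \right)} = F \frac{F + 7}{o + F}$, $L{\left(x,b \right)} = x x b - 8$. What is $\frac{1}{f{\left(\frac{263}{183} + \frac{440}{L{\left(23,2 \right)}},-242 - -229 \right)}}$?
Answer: $- \frac{12698980}{18733101} \approx -0.67789$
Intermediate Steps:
$L{\left(x,b \right)} = -8 + b x^{2}$ ($L{\left(x,b \right)} = x^{2} b - 8 = b x^{2} - 8 = -8 + b x^{2}$)
$f{\left(F,o \right)} = \frac{F \left(7 + F\right)}{F + o}$ ($f{\left(F,o \right)} = F \frac{7 + F}{F + o} = \frac{F \left(7 + F\right)}{F + o}$)
$\frac{1}{f{\left(\frac{263}{183} + \frac{440}{L{\left(23,2 \right)}},-242 - -229 \right)}} = \frac{1}{\left(\frac{263}{183} + \frac{440}{-8 + 2 \cdot 23^{2}}\right) \frac{1}{\left(\frac{263}{183} + \frac{440}{-8 + 2 \cdot 23^{2}}\right) - 13} \left(7 + \left(\frac{263}{183} + \frac{440}{-8 + 2 \cdot 23^{2}}\right)\right)} = \frac{1}{\left(263 \cdot \frac{1}{183} + \frac{440}{-8 + 2 \cdot 529}\right) \frac{1}{\left(263 \cdot \frac{1}{183} + \frac{440}{-8 + 2 \cdot 529}\right) + \left(-242 + 229\right)} \left(7 + \left(263 \cdot \frac{1}{183} + \frac{440}{-8 + 2 \cdot 529}\right)\right)} = \frac{1}{\left(\frac{263}{183} + \frac{440}{-8 + 1058}\right) \frac{1}{\left(\frac{263}{183} + \frac{440}{-8 + 1058}\right) - 13} \left(7 + \left(\frac{263}{183} + \frac{440}{-8 + 1058}\right)\right)} = \frac{1}{\left(\frac{263}{183} + \frac{440}{1050}\right) \frac{1}{\left(\frac{263}{183} + \frac{440}{1050}\right) - 13} \left(7 + \left(\frac{263}{183} + \frac{440}{1050}\right)\right)} = \frac{1}{\left(\frac{263}{183} + 440 \cdot \frac{1}{1050}\right) \frac{1}{\left(\frac{263}{183} + 440 \cdot \frac{1}{1050}\right) - 13} \left(7 + \left(\frac{263}{183} + 440 \cdot \frac{1}{1050}\right)\right)} = \frac{1}{\left(\frac{263}{183} + \frac{44}{105}\right) \frac{1}{\left(\frac{263}{183} + \frac{44}{105}\right) - 13} \left(7 + \left(\frac{263}{183} + \frac{44}{105}\right)\right)} = \frac{1}{\frac{3963}{2135} \frac{1}{\frac{3963}{2135} - 13} \left(7 + \frac{3963}{2135}\right)} = \frac{1}{\frac{3963}{2135} \frac{1}{- \frac{23792}{2135}} \cdot \frac{18908}{2135}} = \frac{1}{\frac{3963}{2135} \left(- \frac{2135}{23792}\right) \frac{18908}{2135}} = \frac{1}{- \frac{18733101}{12698980}} = - \frac{12698980}{18733101}$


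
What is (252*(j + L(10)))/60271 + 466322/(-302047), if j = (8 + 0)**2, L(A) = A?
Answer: -22473120806/18204674737 ≈ -1.2345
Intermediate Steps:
j = 64 (j = 8**2 = 64)
(252*(j + L(10)))/60271 + 466322/(-302047) = (252*(64 + 10))/60271 + 466322/(-302047) = (252*74)*(1/60271) + 466322*(-1/302047) = 18648*(1/60271) - 466322/302047 = 18648/60271 - 466322/302047 = -22473120806/18204674737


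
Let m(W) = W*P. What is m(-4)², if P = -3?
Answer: 144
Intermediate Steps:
m(W) = -3*W (m(W) = W*(-3) = -3*W)
m(-4)² = (-3*(-4))² = 12² = 144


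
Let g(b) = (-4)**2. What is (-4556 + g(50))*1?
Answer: -4540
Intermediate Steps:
g(b) = 16
(-4556 + g(50))*1 = (-4556 + 16)*1 = -4540*1 = -4540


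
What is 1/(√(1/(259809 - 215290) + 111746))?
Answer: √8858960774833/994964035 ≈ 0.0029915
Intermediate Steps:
1/(√(1/(259809 - 215290) + 111746)) = 1/(√(1/44519 + 111746)) = 1/(√(4974820175/44519)) = 1/(5*√8858960774833/44519) = √8858960774833/994964035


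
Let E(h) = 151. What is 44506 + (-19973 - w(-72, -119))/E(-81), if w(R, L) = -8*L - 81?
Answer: 6699562/151 ≈ 44368.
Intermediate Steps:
w(R, L) = -81 - 8*L
44506 + (-19973 - w(-72, -119))/E(-81) = 44506 + (-19973 - (-81 - 8*(-119)))/151 = 44506 + (-19973 - (-81 + 952))*(1/151) = 44506 + (-19973 - 1*871)*(1/151) = 44506 + (-19973 - 871)*(1/151) = 44506 - 20844*1/151 = 44506 - 20844/151 = 6699562/151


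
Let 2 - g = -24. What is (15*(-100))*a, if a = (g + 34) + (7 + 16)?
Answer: -124500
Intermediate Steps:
g = 26 (g = 2 - 1*(-24) = 2 + 24 = 26)
a = 83 (a = (26 + 34) + (7 + 16) = 60 + 23 = 83)
(15*(-100))*a = (15*(-100))*83 = -1500*83 = -124500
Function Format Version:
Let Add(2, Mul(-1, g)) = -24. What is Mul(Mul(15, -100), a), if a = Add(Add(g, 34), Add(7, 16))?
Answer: -124500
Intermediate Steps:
g = 26 (g = Add(2, Mul(-1, -24)) = Add(2, 24) = 26)
a = 83 (a = Add(Add(26, 34), Add(7, 16)) = Add(60, 23) = 83)
Mul(Mul(15, -100), a) = Mul(Mul(15, -100), 83) = Mul(-1500, 83) = -124500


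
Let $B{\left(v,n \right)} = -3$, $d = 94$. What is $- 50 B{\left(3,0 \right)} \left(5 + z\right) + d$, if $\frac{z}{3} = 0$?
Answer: $844$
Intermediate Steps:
$z = 0$ ($z = 3 \cdot 0 = 0$)
$- 50 B{\left(3,0 \right)} \left(5 + z\right) + d = - 50 \left(- 3 \left(5 + 0\right)\right) + 94 = - 50 \left(\left(-3\right) 5\right) + 94 = \left(-50\right) \left(-15\right) + 94 = 750 + 94 = 844$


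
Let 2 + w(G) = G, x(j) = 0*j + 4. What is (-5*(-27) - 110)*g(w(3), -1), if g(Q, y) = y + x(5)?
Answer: 75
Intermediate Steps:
x(j) = 4 (x(j) = 0 + 4 = 4)
w(G) = -2 + G
g(Q, y) = 4 + y (g(Q, y) = y + 4 = 4 + y)
(-5*(-27) - 110)*g(w(3), -1) = (-5*(-27) - 110)*(4 - 1) = (135 - 110)*3 = 25*3 = 75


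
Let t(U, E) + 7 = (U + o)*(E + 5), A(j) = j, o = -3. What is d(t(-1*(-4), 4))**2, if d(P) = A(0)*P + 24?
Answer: 576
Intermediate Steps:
t(U, E) = -7 + (-3 + U)*(5 + E) (t(U, E) = -7 + (U - 3)*(E + 5) = -7 + (-3 + U)*(5 + E))
d(P) = 24 (d(P) = 0*P + 24 = 0 + 24 = 24)
d(t(-1*(-4), 4))**2 = 24**2 = 576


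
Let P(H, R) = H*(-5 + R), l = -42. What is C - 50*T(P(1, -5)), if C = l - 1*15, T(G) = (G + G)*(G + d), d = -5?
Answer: -15057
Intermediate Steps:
T(G) = 2*G*(-5 + G) (T(G) = (G + G)*(G - 5) = (2*G)*(-5 + G) = 2*G*(-5 + G))
C = -57 (C = -42 - 1*15 = -42 - 15 = -57)
C - 50*T(P(1, -5)) = -57 - 100*1*(-5 - 5)*(-5 + 1*(-5 - 5)) = -57 - 100*1*(-10)*(-5 + 1*(-10)) = -57 - 100*(-10)*(-5 - 10) = -57 - 100*(-10)*(-15) = -57 - 50*300 = -57 - 15000 = -15057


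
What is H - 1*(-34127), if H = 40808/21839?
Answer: 745340361/21839 ≈ 34129.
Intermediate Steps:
H = 40808/21839 (H = 40808*(1/21839) = 40808/21839 ≈ 1.8686)
H - 1*(-34127) = 40808/21839 - 1*(-34127) = 40808/21839 + 34127 = 745340361/21839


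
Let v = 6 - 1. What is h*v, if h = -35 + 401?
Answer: 1830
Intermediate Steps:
h = 366
v = 5
h*v = 366*5 = 1830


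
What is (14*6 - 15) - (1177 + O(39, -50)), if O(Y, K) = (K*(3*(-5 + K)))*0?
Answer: -1108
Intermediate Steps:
O(Y, K) = 0 (O(Y, K) = (K*(-15 + 3*K))*0 = 0)
(14*6 - 15) - (1177 + O(39, -50)) = (14*6 - 15) - (1177 + 0) = (84 - 15) - 1*1177 = 69 - 1177 = -1108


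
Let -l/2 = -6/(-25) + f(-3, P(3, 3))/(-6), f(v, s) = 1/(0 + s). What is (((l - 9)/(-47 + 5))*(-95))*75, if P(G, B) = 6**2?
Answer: -347035/216 ≈ -1606.6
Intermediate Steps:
P(G, B) = 36
f(v, s) = 1/s
l = -1271/2700 (l = -2*(-6/(-25) + 1/(36*(-6))) = -2*(-6*(-1/25) + (1/36)*(-1/6)) = -2*(6/25 - 1/216) = -2*1271/5400 = -1271/2700 ≈ -0.47074)
(((l - 9)/(-47 + 5))*(-95))*75 = (((-1271/2700 - 9)/(-47 + 5))*(-95))*75 = (-25571/2700/(-42)*(-95))*75 = (-25571/2700*(-1/42)*(-95))*75 = ((3653/16200)*(-95))*75 = -69407/3240*75 = -347035/216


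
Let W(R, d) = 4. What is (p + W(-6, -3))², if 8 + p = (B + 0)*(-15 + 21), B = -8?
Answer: 2704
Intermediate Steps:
p = -56 (p = -8 + (-8 + 0)*(-15 + 21) = -8 - 8*6 = -8 - 48 = -56)
(p + W(-6, -3))² = (-56 + 4)² = (-52)² = 2704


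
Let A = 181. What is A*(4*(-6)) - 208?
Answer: -4552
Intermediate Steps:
A*(4*(-6)) - 208 = 181*(4*(-6)) - 208 = 181*(-24) - 208 = -4344 - 208 = -4552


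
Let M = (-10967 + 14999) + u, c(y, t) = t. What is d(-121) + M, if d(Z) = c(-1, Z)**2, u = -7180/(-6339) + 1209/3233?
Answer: 382715096042/20493987 ≈ 18675.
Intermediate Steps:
u = 30876791/20493987 (u = -7180*(-1/6339) + 1209*(1/3233) = 7180/6339 + 1209/3233 = 30876791/20493987 ≈ 1.5066)
d(Z) = Z**2
M = 82662632375/20493987 (M = (-10967 + 14999) + 30876791/20493987 = 4032 + 30876791/20493987 = 82662632375/20493987 ≈ 4033.5)
d(-121) + M = (-121)**2 + 82662632375/20493987 = 14641 + 82662632375/20493987 = 382715096042/20493987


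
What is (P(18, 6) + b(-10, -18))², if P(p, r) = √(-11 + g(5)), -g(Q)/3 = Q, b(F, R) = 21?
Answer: (21 + I*√26)² ≈ 415.0 + 214.16*I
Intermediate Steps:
g(Q) = -3*Q
P(p, r) = I*√26 (P(p, r) = √(-11 - 3*5) = √(-11 - 15) = √(-26) = I*√26)
(P(18, 6) + b(-10, -18))² = (I*√26 + 21)² = (21 + I*√26)²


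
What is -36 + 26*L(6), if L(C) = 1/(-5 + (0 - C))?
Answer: -422/11 ≈ -38.364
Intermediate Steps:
L(C) = 1/(-5 - C)
-36 + 26*L(6) = -36 + 26*(-1/(5 + 6)) = -36 + 26*(-1/11) = -36 - 26/11 = -422/11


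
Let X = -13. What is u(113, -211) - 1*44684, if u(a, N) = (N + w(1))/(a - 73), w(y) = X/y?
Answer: -223448/5 ≈ -44690.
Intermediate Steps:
w(y) = -13/y
u(a, N) = (-13 + N)/(-73 + a) (u(a, N) = (N - 13/1)/(a - 73) = (N - 13*1)/(-73 + a) = (N - 13)/(-73 + a) = (-13 + N)/(-73 + a))
u(113, -211) - 1*44684 = (-13 - 211)/(-73 + 113) - 1*44684 = -224/40 - 44684 = (1/40)*(-224) - 44684 = -28/5 - 44684 = -223448/5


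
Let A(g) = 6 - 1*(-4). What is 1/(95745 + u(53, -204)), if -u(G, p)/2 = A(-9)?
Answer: 1/95725 ≈ 1.0447e-5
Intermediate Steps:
A(g) = 10 (A(g) = 6 + 4 = 10)
u(G, p) = -20 (u(G, p) = -2*10 = -20)
1/(95745 + u(53, -204)) = 1/(95745 - 20) = 1/95725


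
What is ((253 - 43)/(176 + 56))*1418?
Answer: 74445/58 ≈ 1283.5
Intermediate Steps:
((253 - 43)/(176 + 56))*1418 = (210/232)*1418 = (210*(1/232))*1418 = (105/116)*1418 = 74445/58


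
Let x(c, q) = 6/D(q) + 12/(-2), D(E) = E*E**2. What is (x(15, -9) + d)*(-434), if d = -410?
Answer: 43873060/243 ≈ 1.8055e+5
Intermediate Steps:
D(E) = E**3
x(c, q) = -6 + 6/q**3 (x(c, q) = 6/(q**3) + 12/(-2) = 6/q**3 + 12*(-1/2) = 6/q**3 - 6 = -6 + 6/q**3)
(x(15, -9) + d)*(-434) = ((-6 + 6/(-9)**3) - 410)*(-434) = ((-6 + 6*(-1/729)) - 410)*(-434) = ((-6 - 2/243) - 410)*(-434) = (-1460/243 - 410)*(-434) = -101090/243*(-434) = 43873060/243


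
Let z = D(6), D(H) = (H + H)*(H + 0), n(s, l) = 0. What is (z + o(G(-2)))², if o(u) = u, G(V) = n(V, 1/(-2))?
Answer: 5184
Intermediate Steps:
D(H) = 2*H² (D(H) = (2*H)*H = 2*H²)
G(V) = 0
z = 72 (z = 2*6² = 2*36 = 72)
(z + o(G(-2)))² = (72 + 0)² = 72² = 5184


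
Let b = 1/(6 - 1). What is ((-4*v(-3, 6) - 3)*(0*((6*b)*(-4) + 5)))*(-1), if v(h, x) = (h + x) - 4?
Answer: 0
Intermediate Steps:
b = ⅕ (b = 1/5 = ⅕ ≈ 0.20000)
v(h, x) = -4 + h + x
((-4*v(-3, 6) - 3)*(0*((6*b)*(-4) + 5)))*(-1) = ((-4*(-4 - 3 + 6) - 3)*(0*((6*(⅕))*(-4) + 5)))*(-1) = ((-4*(-1) - 3)*(0*((6/5)*(-4) + 5)))*(-1) = ((4 - 3)*(0*(-24/5 + 5)))*(-1) = (1*(0*(⅕)))*(-1) = (1*0)*(-1) = 0*(-1) = 0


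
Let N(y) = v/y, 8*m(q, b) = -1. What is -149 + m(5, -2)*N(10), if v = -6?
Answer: -5957/40 ≈ -148.93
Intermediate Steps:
m(q, b) = -⅛ (m(q, b) = (⅛)*(-1) = -⅛)
N(y) = -6/y
-149 + m(5, -2)*N(10) = -149 - (-3)/(4*10) = -149 - ⅛*(-⅗) = -149 + 3/40 = -5957/40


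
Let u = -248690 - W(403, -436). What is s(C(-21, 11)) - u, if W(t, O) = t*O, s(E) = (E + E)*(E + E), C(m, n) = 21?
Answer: 74746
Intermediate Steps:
s(E) = 4*E² (s(E) = (2*E)*(2*E) = 4*E²)
W(t, O) = O*t
u = -72982 (u = -248690 - (-436)*403 = -248690 - 1*(-175708) = -248690 + 175708 = -72982)
s(C(-21, 11)) - u = 4*21² - 1*(-72982) = 4*441 + 72982 = 1764 + 72982 = 74746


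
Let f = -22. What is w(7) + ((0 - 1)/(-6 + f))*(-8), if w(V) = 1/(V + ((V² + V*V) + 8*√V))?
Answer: -2917/10577 - 8*√7/10577 ≈ -0.27779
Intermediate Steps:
w(V) = 1/(V + 2*V² + 8*√V) (w(V) = 1/(V + ((V² + V²) + 8*√V)) = 1/(V + (2*V² + 8*√V)) = 1/(V + 2*V² + 8*√V))
w(7) + ((0 - 1)/(-6 + f))*(-8) = 1/(7 + 2*7² + 8*√7) + ((0 - 1)/(-6 - 22))*(-8) = 1/(7 + 2*49 + 8*√7) - 1/(-28)*(-8) = 1/(7 + 98 + 8*√7) - 1*(-1/28)*(-8) = 1/(105 + 8*√7) + (1/28)*(-8) = 1/(105 + 8*√7) - 2/7 = -2/7 + 1/(105 + 8*√7)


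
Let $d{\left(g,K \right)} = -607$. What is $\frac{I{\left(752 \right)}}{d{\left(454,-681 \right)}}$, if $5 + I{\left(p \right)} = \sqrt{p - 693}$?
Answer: $\frac{5}{607} - \frac{\sqrt{59}}{607} \approx -0.004417$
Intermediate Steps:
$I{\left(p \right)} = -5 + \sqrt{-693 + p}$ ($I{\left(p \right)} = -5 + \sqrt{p - 693} = -5 + \sqrt{-693 + p}$)
$\frac{I{\left(752 \right)}}{d{\left(454,-681 \right)}} = \frac{-5 + \sqrt{-693 + 752}}{-607} = \left(-5 + \sqrt{59}\right) \left(- \frac{1}{607}\right) = \frac{5}{607} - \frac{\sqrt{59}}{607}$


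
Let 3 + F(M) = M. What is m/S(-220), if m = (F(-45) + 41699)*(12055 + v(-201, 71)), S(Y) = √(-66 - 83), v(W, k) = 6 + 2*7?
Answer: -502935825*I*√149/149 ≈ -4.1202e+7*I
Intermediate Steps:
F(M) = -3 + M
v(W, k) = 20 (v(W, k) = 6 + 14 = 20)
S(Y) = I*√149 (S(Y) = √(-149) = I*√149)
m = 502935825 (m = ((-3 - 45) + 41699)*(12055 + 20) = (-48 + 41699)*12075 = 41651*12075 = 502935825)
m/S(-220) = 502935825/((I*√149)) = 502935825*(-I*√149/149) = -502935825*I*√149/149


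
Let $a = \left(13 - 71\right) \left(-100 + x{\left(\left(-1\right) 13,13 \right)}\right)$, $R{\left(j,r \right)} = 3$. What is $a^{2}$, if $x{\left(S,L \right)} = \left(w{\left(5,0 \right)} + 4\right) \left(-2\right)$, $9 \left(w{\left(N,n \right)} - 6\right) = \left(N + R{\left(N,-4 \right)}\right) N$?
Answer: $\frac{4526598400}{81} \approx 5.5884 \cdot 10^{7}$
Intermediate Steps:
$w{\left(N,n \right)} = 6 + \frac{N \left(3 + N\right)}{9}$ ($w{\left(N,n \right)} = 6 + \frac{\left(N + 3\right) N}{9} = 6 + \frac{\left(3 + N\right) N}{9} = 6 + \frac{N \left(3 + N\right)}{9}$)
$x{\left(S,L \right)} = - \frac{260}{9}$ ($x{\left(S,L \right)} = \left(\left(6 + \frac{1}{3} \cdot 5 + \frac{5^{2}}{9}\right) + 4\right) \left(-2\right) = \left(\left(6 + \frac{5}{3} + \frac{1}{9} \cdot 25\right) + 4\right) \left(-2\right) = \left(\left(6 + \frac{5}{3} + \frac{25}{9}\right) + 4\right) \left(-2\right) = \left(\frac{94}{9} + 4\right) \left(-2\right) = \frac{130}{9} \left(-2\right) = - \frac{260}{9}$)
$a = \frac{67280}{9}$ ($a = \left(13 - 71\right) \left(-100 - \frac{260}{9}\right) = \left(-58\right) \left(- \frac{1160}{9}\right) = \frac{67280}{9} \approx 7475.6$)
$a^{2} = \left(\frac{67280}{9}\right)^{2} = \frac{4526598400}{81}$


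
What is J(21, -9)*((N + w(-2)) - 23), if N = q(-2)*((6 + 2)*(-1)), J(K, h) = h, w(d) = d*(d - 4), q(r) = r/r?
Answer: 171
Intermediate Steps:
q(r) = 1
w(d) = d*(-4 + d)
N = -8 (N = 1*((6 + 2)*(-1)) = 1*(8*(-1)) = 1*(-8) = -8)
J(21, -9)*((N + w(-2)) - 23) = -9*((-8 - 2*(-4 - 2)) - 23) = -9*((-8 - 2*(-6)) - 23) = -9*((-8 + 12) - 23) = -9*(4 - 23) = -9*(-19) = 171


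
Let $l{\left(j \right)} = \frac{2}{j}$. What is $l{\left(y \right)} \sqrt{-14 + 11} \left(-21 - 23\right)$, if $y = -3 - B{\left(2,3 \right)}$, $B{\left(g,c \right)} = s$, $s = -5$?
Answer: $- 44 i \sqrt{3} \approx - 76.21 i$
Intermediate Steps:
$B{\left(g,c \right)} = -5$
$y = 2$ ($y = -3 - -5 = -3 + 5 = 2$)
$l{\left(y \right)} \sqrt{-14 + 11} \left(-21 - 23\right) = \frac{2}{2} \sqrt{-14 + 11} \left(-21 - 23\right) = 2 \cdot \frac{1}{2} \sqrt{-3} \left(-21 - 23\right) = 1 i \sqrt{3} \left(-44\right) = i \sqrt{3} \left(-44\right) = - 44 i \sqrt{3}$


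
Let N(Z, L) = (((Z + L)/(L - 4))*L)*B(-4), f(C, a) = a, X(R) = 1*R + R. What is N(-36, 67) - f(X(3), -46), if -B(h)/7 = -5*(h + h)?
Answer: -82666/9 ≈ -9185.1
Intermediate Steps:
X(R) = 2*R (X(R) = R + R = 2*R)
B(h) = 70*h (B(h) = -(-35)*(h + h) = -(-35)*2*h = -(-70)*h = 70*h)
N(Z, L) = -280*L*(L + Z)/(-4 + L) (N(Z, L) = (((Z + L)/(L - 4))*L)*(70*(-4)) = (((L + Z)/(-4 + L))*L)*(-280) = (L*(L + Z)/(-4 + L))*(-280) = -280*L*(L + Z)/(-4 + L))
N(-36, 67) - f(X(3), -46) = -280*67*(67 - 36)/(-4 + 67) - 1*(-46) = -280*67*31/63 + 46 = -280*67*1/63*31 + 46 = -83080/9 + 46 = -82666/9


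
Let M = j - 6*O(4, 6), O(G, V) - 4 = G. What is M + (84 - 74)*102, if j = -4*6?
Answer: 948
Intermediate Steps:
O(G, V) = 4 + G
j = -24
M = -72 (M = -24 - 6*(4 + 4) = -24 - 6*8 = -24 - 48 = -72)
M + (84 - 74)*102 = -72 + (84 - 74)*102 = -72 + 10*102 = -72 + 1020 = 948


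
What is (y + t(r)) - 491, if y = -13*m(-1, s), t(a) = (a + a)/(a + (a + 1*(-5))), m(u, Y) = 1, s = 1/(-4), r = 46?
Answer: -43756/87 ≈ -502.94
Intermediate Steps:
s = -¼ (s = 1*(-¼) = -¼ ≈ -0.25000)
t(a) = 2*a/(-5 + 2*a) (t(a) = (2*a)/(a + (a - 5)) = (2*a)/(a + (-5 + a)) = (2*a)/(-5 + 2*a) = 2*a/(-5 + 2*a))
y = -13 (y = -13*1 = -13)
(y + t(r)) - 491 = (-13 + 2*46/(-5 + 2*46)) - 491 = (-13 + 2*46/(-5 + 92)) - 491 = (-13 + 2*46/87) - 491 = (-13 + 2*46*(1/87)) - 491 = (-13 + 92/87) - 491 = -1039/87 - 491 = -43756/87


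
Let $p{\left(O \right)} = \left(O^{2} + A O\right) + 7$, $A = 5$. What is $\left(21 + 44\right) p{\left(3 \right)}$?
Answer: $2015$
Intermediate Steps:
$p{\left(O \right)} = 7 + O^{2} + 5 O$ ($p{\left(O \right)} = \left(O^{2} + 5 O\right) + 7 = 7 + O^{2} + 5 O$)
$\left(21 + 44\right) p{\left(3 \right)} = \left(21 + 44\right) \left(7 + 3^{2} + 5 \cdot 3\right) = 65 \left(7 + 9 + 15\right) = 65 \cdot 31 = 2015$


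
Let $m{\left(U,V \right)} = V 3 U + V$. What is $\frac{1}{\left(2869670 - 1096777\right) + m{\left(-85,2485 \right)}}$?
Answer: $\frac{1}{1141703} \approx 8.7588 \cdot 10^{-7}$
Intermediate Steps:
$m{\left(U,V \right)} = V + 3 U V$ ($m{\left(U,V \right)} = 3 U V + V = V + 3 U V$)
$\frac{1}{\left(2869670 - 1096777\right) + m{\left(-85,2485 \right)}} = \frac{1}{\left(2869670 - 1096777\right) + 2485 \left(1 + 3 \left(-85\right)\right)} = \frac{1}{\left(2869670 - 1096777\right) + 2485 \left(1 - 255\right)} = \frac{1}{1772893 + 2485 \left(-254\right)} = \frac{1}{1772893 - 631190} = \frac{1}{1141703}$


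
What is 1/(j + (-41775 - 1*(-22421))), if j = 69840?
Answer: 1/50486 ≈ 1.9807e-5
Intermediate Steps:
1/(j + (-41775 - 1*(-22421))) = 1/(69840 + (-41775 - 1*(-22421))) = 1/(69840 + (-41775 + 22421)) = 1/(69840 - 19354) = 1/50486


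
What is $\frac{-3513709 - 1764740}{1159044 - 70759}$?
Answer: $- \frac{479859}{98935} \approx -4.8502$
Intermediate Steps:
$\frac{-3513709 - 1764740}{1159044 - 70759} = - \frac{5278449}{1159044 - 70759} = - \frac{5278449}{1088285} = \left(-5278449\right) \frac{1}{1088285} = - \frac{479859}{98935}$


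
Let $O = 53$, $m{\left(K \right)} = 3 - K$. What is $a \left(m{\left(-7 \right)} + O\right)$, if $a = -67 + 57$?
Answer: $-630$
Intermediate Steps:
$a = -10$
$a \left(m{\left(-7 \right)} + O\right) = - 10 \left(\left(3 - -7\right) + 53\right) = - 10 \left(\left(3 + 7\right) + 53\right) = - 10 \left(10 + 53\right) = \left(-10\right) 63 = -630$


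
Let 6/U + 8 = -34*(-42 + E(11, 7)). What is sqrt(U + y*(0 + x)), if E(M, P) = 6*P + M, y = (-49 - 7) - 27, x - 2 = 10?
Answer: I*sqrt(36335649)/191 ≈ 31.56*I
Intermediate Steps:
x = 12 (x = 2 + 10 = 12)
y = -83 (y = -56 - 27 = -83)
E(M, P) = M + 6*P
U = -3/191 (U = 6/(-8 - 34*(-42 + (11 + 6*7))) = 6/(-8 - 34*(-42 + (11 + 42))) = 6/(-8 - 34*(-42 + 53)) = 6/(-8 - 34*11) = 6/(-8 - 374) = 6/(-382) = 6*(-1/382) = -3/191 ≈ -0.015707)
sqrt(U + y*(0 + x)) = sqrt(-3/191 - 83*(0 + 12)) = sqrt(-3/191 - 83*12) = sqrt(-3/191 - 996) = sqrt(-190239/191) = I*sqrt(36335649)/191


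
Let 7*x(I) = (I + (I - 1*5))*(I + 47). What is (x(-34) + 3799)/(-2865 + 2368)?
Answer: -25644/3479 ≈ -7.3711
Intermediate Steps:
x(I) = (-5 + 2*I)*(47 + I)/7 (x(I) = ((I + (I - 1*5))*(I + 47))/7 = ((I + (I - 5))*(47 + I))/7 = ((I + (-5 + I))*(47 + I))/7 = ((-5 + 2*I)*(47 + I))/7 = (-5 + 2*I)*(47 + I)/7)
(x(-34) + 3799)/(-2865 + 2368) = ((-235/7 + (2/7)*(-34)² + (89/7)*(-34)) + 3799)/(-2865 + 2368) = ((-235/7 + (2/7)*1156 - 3026/7) + 3799)/(-497) = ((-235/7 + 2312/7 - 3026/7) + 3799)*(-1/497) = (-949/7 + 3799)*(-1/497) = (25644/7)*(-1/497) = -25644/3479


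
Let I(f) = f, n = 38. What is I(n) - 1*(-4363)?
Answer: 4401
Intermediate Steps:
I(n) - 1*(-4363) = 38 - 1*(-4363) = 38 + 4363 = 4401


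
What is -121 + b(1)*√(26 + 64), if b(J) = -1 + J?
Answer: -121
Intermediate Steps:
-121 + b(1)*√(26 + 64) = -121 + (-1 + 1)*√(26 + 64) = -121 + 0*√90 = -121 + 0*(3*√10) = -121 + 0 = -121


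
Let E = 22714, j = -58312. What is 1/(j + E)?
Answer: -1/35598 ≈ -2.8091e-5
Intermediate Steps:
1/(j + E) = 1/(-58312 + 22714) = 1/(-35598) = -1/35598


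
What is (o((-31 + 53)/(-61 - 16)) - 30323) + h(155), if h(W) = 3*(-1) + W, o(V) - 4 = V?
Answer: -211171/7 ≈ -30167.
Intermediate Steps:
o(V) = 4 + V
h(W) = -3 + W
(o((-31 + 53)/(-61 - 16)) - 30323) + h(155) = ((4 + (-31 + 53)/(-61 - 16)) - 30323) + (-3 + 155) = ((4 + 22/(-77)) - 30323) + 152 = ((4 + 22*(-1/77)) - 30323) + 152 = ((4 - 2/7) - 30323) + 152 = (26/7 - 30323) + 152 = -212235/7 + 152 = -211171/7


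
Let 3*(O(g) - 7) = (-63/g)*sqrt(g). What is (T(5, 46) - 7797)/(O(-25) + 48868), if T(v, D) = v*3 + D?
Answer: -4726212500/29859570533 + 406140*I/29859570533 ≈ -0.15828 + 1.3602e-5*I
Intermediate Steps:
T(v, D) = D + 3*v (T(v, D) = 3*v + D = D + 3*v)
O(g) = 7 - 21/sqrt(g) (O(g) = 7 + ((-63/g)*sqrt(g))/3 = 7 + (-63/sqrt(g))/3 = 7 - 21/sqrt(g))
(T(5, 46) - 7797)/(O(-25) + 48868) = ((46 + 3*5) - 7797)/((7 - (-21)*I/5) + 48868) = ((46 + 15) - 7797)/((7 - (-21)*I/5) + 48868) = (61 - 7797)/((7 + 21*I/5) + 48868) = -7736*25*(48875 - 21*I/5)/59719141066 = -96700*(48875 - 21*I/5)/29859570533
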